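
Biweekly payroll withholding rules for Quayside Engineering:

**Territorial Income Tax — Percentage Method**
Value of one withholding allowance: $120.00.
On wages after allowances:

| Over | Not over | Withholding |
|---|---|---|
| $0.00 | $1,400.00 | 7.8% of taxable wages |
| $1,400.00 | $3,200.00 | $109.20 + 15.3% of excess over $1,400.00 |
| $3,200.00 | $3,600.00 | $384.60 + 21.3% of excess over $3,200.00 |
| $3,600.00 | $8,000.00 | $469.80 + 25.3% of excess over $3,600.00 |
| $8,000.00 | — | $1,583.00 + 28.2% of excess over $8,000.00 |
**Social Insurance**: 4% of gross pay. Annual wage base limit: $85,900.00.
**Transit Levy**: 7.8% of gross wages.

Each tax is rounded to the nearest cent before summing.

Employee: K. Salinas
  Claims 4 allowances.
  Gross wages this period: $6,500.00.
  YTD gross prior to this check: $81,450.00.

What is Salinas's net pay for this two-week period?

Territorial Income Tax: taxable = $6,500.00 − 4×$120.00 = $6,020.00
  $469.80 + 25.3% × ($6,020.00 − $3,600.00) = $469.80 + 25.3% × $2,420.00 = $1,082.06
Social Insurance: cap $85,900.00 − YTD $81,450.00 = $4,450.00 subject; 4% × $4,450.00 = $178.00
Transit Levy: 7.8% × $6,500.00 = $507.00
Total withheld: $1,082.06 + $178.00 + $507.00 = $1,767.06
Net pay: $6,500.00 − $1,767.06 = $4,732.94

$4,732.94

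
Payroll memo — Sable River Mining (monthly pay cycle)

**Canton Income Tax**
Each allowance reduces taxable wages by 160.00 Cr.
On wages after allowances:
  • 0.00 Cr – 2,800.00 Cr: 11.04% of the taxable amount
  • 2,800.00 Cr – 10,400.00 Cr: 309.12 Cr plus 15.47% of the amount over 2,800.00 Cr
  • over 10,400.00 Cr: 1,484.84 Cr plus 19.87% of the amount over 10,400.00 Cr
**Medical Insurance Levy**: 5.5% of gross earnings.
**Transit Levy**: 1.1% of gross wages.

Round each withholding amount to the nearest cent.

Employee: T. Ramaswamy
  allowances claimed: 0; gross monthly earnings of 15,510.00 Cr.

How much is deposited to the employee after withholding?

11,986.14 Cr

Canton Income Tax: taxable = 15,510.00 Cr
  1,484.84 Cr + 19.87% × (15,510.00 Cr − 10,400.00 Cr) = 1,484.84 Cr + 19.87% × 5,110.00 Cr = 2,500.20 Cr
Medical Insurance Levy: 5.5% × 15,510.00 Cr = 853.05 Cr
Transit Levy: 1.1% × 15,510.00 Cr = 170.61 Cr
Total withheld: 2,500.20 Cr + 853.05 Cr + 170.61 Cr = 3,523.86 Cr
Net pay: 15,510.00 Cr − 3,523.86 Cr = 11,986.14 Cr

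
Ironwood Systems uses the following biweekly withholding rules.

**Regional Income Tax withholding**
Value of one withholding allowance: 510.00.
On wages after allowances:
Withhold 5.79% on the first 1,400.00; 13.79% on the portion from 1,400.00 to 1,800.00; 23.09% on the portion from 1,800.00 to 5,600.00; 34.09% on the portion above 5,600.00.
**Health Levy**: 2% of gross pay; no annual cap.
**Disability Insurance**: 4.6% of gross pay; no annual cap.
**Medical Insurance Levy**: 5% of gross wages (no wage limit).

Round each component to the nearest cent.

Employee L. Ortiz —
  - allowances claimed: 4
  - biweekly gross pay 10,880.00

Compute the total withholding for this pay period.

3,380.24

Regional Income Tax: taxable = 10,880.00 − 4×510.00 = 8,840.00
  1,013.64 + 34.09% × (8,840.00 − 5,600.00) = 1,013.64 + 34.09% × 3,240.00 = 2,118.16
Health Levy: 2% × 10,880.00 = 217.60
Disability Insurance: 4.6% × 10,880.00 = 500.48
Medical Insurance Levy: 5% × 10,880.00 = 544.00
Total: 2,118.16 + 217.60 + 500.48 + 544.00 = 3,380.24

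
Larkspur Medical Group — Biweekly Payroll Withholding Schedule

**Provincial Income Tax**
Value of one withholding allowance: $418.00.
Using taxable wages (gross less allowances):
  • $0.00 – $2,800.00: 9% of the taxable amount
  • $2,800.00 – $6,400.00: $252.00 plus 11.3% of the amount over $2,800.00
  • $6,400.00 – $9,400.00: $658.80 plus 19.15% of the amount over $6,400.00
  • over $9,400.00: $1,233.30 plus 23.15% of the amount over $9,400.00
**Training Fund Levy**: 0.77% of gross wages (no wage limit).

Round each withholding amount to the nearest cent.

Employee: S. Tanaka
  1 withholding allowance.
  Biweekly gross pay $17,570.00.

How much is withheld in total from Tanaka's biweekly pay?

Provincial Income Tax: taxable = $17,570.00 − 1×$418.00 = $17,152.00
  $1,233.30 + 23.15% × ($17,152.00 − $9,400.00) = $1,233.30 + 23.15% × $7,752.00 = $3,027.89
Training Fund Levy: 0.77% × $17,570.00 = $135.29
Total: $3,027.89 + $135.29 = $3,163.18

$3,163.18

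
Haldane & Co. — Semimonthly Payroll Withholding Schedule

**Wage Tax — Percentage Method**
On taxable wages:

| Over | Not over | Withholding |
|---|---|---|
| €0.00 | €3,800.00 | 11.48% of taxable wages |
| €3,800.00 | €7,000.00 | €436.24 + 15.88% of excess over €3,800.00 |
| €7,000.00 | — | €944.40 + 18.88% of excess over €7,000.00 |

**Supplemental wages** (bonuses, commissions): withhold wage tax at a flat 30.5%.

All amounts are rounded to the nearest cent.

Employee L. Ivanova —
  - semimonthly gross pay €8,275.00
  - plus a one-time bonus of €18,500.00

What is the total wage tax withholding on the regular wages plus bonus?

Wage Tax: taxable = €8,275.00
  €944.40 + 18.88% × (€8,275.00 − €7,000.00) = €944.40 + 18.88% × €1,275.00 = €1,185.12
Supplemental (30.5% flat on bonus): 30.5% × €18,500.00 = €5,642.50
Total wage tax: €1,185.12 + €5,642.50 = €6,827.62

€6,827.62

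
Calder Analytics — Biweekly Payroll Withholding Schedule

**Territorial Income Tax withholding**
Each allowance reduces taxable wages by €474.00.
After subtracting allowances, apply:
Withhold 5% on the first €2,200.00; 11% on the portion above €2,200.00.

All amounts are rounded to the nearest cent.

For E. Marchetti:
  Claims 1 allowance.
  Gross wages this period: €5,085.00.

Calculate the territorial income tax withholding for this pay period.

€375.21

Territorial Income Tax: taxable = €5,085.00 − 1×€474.00 = €4,611.00
  €110.00 + 11% × (€4,611.00 − €2,200.00) = €110.00 + 11% × €2,411.00 = €375.21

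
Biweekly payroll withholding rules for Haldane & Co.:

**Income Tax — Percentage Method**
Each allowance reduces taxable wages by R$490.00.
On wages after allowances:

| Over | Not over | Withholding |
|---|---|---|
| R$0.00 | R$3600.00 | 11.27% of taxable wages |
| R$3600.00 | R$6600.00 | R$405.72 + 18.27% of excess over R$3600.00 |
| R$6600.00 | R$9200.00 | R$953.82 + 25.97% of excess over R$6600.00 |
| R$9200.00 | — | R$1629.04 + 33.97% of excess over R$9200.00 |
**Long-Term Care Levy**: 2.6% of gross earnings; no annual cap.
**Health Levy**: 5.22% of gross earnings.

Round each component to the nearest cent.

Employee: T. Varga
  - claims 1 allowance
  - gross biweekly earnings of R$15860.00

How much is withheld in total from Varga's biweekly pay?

Income Tax: taxable = R$15860.00 − 1×R$490.00 = R$15370.00
  R$1629.04 + 33.97% × (R$15370.00 − R$9200.00) = R$1629.04 + 33.97% × R$6170.00 = R$3724.99
Long-Term Care Levy: 2.6% × R$15860.00 = R$412.36
Health Levy: 5.22% × R$15860.00 = R$827.89
Total: R$3724.99 + R$412.36 + R$827.89 = R$4965.24

R$4965.24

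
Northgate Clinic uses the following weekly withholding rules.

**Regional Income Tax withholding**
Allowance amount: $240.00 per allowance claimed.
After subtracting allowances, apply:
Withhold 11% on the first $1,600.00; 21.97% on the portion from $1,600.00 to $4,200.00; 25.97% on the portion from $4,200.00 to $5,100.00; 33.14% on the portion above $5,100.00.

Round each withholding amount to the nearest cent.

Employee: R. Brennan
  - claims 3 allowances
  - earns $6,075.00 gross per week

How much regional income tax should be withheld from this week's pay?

$1,065.46

Regional Income Tax: taxable = $6,075.00 − 3×$240.00 = $5,355.00
  $980.95 + 33.14% × ($5,355.00 − $5,100.00) = $980.95 + 33.14% × $255.00 = $1,065.46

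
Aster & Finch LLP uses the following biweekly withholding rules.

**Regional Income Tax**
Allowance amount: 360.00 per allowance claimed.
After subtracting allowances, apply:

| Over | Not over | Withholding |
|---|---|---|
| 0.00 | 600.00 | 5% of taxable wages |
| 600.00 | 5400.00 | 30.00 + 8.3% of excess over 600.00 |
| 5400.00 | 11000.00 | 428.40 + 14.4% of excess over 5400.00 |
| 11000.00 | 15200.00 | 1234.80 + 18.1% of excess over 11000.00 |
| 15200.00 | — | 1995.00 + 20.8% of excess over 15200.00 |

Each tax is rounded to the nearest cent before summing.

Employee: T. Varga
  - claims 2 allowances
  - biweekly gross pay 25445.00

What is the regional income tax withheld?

3976.20

Regional Income Tax: taxable = 25445.00 − 2×360.00 = 24725.00
  1995.00 + 20.8% × (24725.00 − 15200.00) = 1995.00 + 20.8% × 9525.00 = 3976.20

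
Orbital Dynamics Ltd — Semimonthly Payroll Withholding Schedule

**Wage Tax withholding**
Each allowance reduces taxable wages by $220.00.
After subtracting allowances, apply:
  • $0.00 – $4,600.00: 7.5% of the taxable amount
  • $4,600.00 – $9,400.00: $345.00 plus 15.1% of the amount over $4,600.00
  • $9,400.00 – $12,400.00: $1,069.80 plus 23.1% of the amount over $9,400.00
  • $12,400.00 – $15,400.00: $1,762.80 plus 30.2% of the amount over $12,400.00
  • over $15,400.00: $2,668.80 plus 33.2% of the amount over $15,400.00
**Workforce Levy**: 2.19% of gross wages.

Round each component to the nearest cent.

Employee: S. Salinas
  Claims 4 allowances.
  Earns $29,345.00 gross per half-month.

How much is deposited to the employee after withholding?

$21,695.96

Wage Tax: taxable = $29,345.00 − 4×$220.00 = $28,465.00
  $2,668.80 + 33.2% × ($28,465.00 − $15,400.00) = $2,668.80 + 33.2% × $13,065.00 = $7,006.38
Workforce Levy: 2.19% × $29,345.00 = $642.66
Total withheld: $7,006.38 + $642.66 = $7,649.04
Net pay: $29,345.00 − $7,649.04 = $21,695.96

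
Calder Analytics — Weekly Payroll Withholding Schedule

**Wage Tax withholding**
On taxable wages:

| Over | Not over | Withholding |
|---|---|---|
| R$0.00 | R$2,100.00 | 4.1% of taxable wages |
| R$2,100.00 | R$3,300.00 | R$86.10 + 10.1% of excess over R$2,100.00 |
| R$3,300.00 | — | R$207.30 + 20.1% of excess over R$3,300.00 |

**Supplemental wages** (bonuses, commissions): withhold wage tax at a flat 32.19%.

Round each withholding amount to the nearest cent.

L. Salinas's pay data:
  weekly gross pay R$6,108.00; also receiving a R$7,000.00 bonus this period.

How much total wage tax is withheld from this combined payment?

R$3,025.01

Wage Tax: taxable = R$6,108.00
  R$207.30 + 20.1% × (R$6,108.00 − R$3,300.00) = R$207.30 + 20.1% × R$2,808.00 = R$771.71
Supplemental (32.19% flat on bonus): 32.19% × R$7,000.00 = R$2,253.30
Total wage tax: R$771.71 + R$2,253.30 = R$3,025.01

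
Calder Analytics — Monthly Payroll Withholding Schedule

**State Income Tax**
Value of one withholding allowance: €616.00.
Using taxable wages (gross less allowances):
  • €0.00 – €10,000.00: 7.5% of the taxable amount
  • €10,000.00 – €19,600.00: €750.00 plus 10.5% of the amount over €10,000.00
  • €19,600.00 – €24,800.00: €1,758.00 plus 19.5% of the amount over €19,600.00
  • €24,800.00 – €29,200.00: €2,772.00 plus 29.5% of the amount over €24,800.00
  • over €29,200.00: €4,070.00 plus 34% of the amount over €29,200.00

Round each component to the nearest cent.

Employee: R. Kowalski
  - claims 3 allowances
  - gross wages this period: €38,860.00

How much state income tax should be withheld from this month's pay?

€6,726.08

State Income Tax: taxable = €38,860.00 − 3×€616.00 = €37,012.00
  €4,070.00 + 34% × (€37,012.00 − €29,200.00) = €4,070.00 + 34% × €7,812.00 = €6,726.08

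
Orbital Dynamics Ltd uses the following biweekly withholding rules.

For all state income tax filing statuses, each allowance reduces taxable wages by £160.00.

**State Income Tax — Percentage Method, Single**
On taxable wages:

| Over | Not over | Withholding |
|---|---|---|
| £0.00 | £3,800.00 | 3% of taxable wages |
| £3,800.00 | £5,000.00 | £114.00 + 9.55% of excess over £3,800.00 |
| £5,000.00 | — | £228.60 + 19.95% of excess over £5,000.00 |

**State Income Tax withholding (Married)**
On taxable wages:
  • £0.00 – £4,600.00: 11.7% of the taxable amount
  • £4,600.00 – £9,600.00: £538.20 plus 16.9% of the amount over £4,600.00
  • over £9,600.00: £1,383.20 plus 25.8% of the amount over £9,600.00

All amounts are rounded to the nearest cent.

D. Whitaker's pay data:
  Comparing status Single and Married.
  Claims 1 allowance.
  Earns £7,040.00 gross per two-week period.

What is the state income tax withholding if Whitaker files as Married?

£923.52

State Income Tax (Married): taxable = £7,040.00 − 1×£160.00 = £6,880.00
  £538.20 + 16.9% × (£6,880.00 − £4,600.00) = £538.20 + 16.9% × £2,280.00 = £923.52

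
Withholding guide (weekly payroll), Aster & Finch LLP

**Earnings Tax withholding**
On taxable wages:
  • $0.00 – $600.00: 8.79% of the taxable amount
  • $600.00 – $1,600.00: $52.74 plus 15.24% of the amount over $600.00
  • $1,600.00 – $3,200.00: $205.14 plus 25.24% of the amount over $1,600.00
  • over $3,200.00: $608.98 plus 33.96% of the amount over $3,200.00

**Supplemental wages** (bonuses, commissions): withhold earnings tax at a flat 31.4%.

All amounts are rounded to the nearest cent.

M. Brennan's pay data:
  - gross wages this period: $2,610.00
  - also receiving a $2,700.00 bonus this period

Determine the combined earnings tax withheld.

$1,307.86

Earnings Tax: taxable = $2,610.00
  $205.14 + 25.24% × ($2,610.00 − $1,600.00) = $205.14 + 25.24% × $1,010.00 = $460.06
Supplemental (31.4% flat on bonus): 31.4% × $2,700.00 = $847.80
Total earnings tax: $460.06 + $847.80 = $1,307.86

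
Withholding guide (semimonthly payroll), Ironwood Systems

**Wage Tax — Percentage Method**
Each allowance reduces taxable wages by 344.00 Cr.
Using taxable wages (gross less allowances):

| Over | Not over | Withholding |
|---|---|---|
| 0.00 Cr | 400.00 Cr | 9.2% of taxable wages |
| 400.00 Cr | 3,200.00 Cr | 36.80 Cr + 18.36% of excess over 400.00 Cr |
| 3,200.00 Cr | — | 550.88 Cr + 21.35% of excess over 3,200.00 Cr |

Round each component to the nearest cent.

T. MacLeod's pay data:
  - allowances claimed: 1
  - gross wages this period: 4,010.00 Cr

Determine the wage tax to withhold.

Wage Tax: taxable = 4,010.00 Cr − 1×344.00 Cr = 3,666.00 Cr
  550.88 Cr + 21.35% × (3,666.00 Cr − 3,200.00 Cr) = 550.88 Cr + 21.35% × 466.00 Cr = 650.37 Cr

650.37 Cr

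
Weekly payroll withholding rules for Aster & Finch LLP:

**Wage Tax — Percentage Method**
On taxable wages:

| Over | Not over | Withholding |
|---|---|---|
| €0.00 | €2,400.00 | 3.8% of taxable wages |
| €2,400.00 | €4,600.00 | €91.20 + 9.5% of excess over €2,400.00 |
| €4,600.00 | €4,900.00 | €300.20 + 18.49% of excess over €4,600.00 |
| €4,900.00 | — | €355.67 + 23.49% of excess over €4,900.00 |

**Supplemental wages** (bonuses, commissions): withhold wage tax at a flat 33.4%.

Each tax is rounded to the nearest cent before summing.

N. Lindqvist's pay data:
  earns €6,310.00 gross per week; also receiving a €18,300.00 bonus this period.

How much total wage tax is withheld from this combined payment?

Wage Tax: taxable = €6,310.00
  €355.67 + 23.49% × (€6,310.00 − €4,900.00) = €355.67 + 23.49% × €1,410.00 = €686.88
Supplemental (33.4% flat on bonus): 33.4% × €18,300.00 = €6,112.20
Total wage tax: €686.88 + €6,112.20 = €6,799.08

€6,799.08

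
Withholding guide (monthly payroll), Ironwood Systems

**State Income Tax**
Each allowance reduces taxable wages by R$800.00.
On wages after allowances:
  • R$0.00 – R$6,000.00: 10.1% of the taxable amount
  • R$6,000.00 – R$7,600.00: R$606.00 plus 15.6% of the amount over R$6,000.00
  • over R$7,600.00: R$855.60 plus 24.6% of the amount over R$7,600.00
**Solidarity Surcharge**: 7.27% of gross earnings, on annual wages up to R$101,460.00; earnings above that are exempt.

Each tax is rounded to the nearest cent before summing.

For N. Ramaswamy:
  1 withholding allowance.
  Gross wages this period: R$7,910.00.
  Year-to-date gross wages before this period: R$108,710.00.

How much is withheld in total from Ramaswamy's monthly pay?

State Income Tax: taxable = R$7,910.00 − 1×R$800.00 = R$7,110.00
  R$606.00 + 15.6% × (R$7,110.00 − R$6,000.00) = R$606.00 + 15.6% × R$1,110.00 = R$779.16
Solidarity Surcharge: YTD R$108,710.00 ≥ cap R$101,460.00 → R$0.00
Total: R$779.16 + R$0.00 = R$779.16

R$779.16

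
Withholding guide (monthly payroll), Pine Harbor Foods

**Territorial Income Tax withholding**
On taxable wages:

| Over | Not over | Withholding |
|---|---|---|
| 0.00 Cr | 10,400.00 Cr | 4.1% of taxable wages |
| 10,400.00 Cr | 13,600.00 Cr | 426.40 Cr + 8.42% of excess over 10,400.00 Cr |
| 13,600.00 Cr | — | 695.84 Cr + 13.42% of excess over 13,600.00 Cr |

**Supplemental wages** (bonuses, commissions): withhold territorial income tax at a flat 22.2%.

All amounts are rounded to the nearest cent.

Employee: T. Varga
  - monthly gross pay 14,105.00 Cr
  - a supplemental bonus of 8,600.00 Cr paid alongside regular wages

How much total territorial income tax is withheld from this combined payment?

Territorial Income Tax: taxable = 14,105.00 Cr
  695.84 Cr + 13.42% × (14,105.00 Cr − 13,600.00 Cr) = 695.84 Cr + 13.42% × 505.00 Cr = 763.61 Cr
Supplemental (22.2% flat on bonus): 22.2% × 8,600.00 Cr = 1,909.20 Cr
Total territorial income tax: 763.61 Cr + 1,909.20 Cr = 2,672.81 Cr

2,672.81 Cr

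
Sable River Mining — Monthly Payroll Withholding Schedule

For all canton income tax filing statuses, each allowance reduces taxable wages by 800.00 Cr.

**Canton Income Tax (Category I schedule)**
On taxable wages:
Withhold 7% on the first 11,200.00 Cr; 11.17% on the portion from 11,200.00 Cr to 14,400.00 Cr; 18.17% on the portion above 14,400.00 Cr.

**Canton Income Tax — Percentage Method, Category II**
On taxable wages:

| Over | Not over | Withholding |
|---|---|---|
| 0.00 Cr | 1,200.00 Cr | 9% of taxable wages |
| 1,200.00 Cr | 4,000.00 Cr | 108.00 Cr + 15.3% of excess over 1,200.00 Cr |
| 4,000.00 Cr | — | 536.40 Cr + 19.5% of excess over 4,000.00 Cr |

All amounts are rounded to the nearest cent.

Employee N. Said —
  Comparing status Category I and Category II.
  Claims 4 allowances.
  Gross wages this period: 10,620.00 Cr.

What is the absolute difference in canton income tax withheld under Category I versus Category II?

Canton Income Tax (Category I): taxable = 10,620.00 Cr − 4×800.00 Cr = 7,420.00 Cr
  7% × 7,420.00 Cr = 519.40 Cr
Canton Income Tax (Category II): taxable = 10,620.00 Cr − 4×800.00 Cr = 7,420.00 Cr
  536.40 Cr + 19.5% × (7,420.00 Cr − 4,000.00 Cr) = 536.40 Cr + 19.5% × 3,420.00 Cr = 1,203.30 Cr
Difference: |519.40 Cr − 1,203.30 Cr| = 683.90 Cr (higher under Category II)

683.90 Cr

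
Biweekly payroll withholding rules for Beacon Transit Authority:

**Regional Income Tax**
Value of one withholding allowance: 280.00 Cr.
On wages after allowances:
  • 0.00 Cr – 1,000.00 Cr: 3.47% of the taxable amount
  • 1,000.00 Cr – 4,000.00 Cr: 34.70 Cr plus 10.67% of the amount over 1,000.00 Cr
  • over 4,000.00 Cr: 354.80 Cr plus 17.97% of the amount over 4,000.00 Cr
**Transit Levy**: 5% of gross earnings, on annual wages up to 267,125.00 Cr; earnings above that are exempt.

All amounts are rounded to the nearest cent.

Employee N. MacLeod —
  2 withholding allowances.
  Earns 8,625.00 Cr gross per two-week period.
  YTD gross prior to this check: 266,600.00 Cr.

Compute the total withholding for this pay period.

Regional Income Tax: taxable = 8,625.00 Cr − 2×280.00 Cr = 8,065.00 Cr
  354.80 Cr + 17.97% × (8,065.00 Cr − 4,000.00 Cr) = 354.80 Cr + 17.97% × 4,065.00 Cr = 1,085.28 Cr
Transit Levy: cap 267,125.00 Cr − YTD 266,600.00 Cr = 525.00 Cr subject; 5% × 525.00 Cr = 26.25 Cr
Total: 1,085.28 Cr + 26.25 Cr = 1,111.53 Cr

1,111.53 Cr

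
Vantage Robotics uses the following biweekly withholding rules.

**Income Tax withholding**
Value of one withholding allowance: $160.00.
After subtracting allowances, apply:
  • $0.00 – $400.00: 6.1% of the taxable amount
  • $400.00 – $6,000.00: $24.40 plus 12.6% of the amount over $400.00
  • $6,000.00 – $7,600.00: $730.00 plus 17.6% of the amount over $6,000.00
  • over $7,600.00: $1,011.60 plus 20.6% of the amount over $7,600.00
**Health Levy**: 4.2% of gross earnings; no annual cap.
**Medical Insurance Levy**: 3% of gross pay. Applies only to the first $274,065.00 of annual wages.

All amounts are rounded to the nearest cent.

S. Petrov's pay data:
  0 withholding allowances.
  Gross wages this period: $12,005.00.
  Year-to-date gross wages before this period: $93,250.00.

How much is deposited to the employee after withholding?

Income Tax: taxable = $12,005.00
  $1,011.60 + 20.6% × ($12,005.00 − $7,600.00) = $1,011.60 + 20.6% × $4,405.00 = $1,919.03
Health Levy: 4.2% × $12,005.00 = $504.21
Medical Insurance Levy: 3% × $12,005.00 = $360.15
Total withheld: $1,919.03 + $504.21 + $360.15 = $2,783.39
Net pay: $12,005.00 − $2,783.39 = $9,221.61

$9,221.61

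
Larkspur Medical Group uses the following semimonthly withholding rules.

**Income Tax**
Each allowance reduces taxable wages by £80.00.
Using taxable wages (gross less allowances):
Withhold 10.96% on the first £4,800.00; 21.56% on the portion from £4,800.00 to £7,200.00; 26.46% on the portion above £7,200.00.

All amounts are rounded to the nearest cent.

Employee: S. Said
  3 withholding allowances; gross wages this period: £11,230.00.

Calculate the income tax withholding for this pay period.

£2,046.35

Income Tax: taxable = £11,230.00 − 3×£80.00 = £10,990.00
  £1,043.52 + 26.46% × (£10,990.00 − £7,200.00) = £1,043.52 + 26.46% × £3,790.00 = £2,046.35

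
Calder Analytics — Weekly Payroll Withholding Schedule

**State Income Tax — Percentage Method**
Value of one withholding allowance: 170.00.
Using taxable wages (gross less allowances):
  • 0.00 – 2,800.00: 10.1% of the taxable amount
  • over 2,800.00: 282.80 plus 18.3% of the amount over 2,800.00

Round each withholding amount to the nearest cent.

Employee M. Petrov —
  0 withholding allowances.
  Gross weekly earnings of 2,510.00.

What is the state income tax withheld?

State Income Tax: taxable = 2,510.00
  10.1% × 2,510.00 = 253.51

253.51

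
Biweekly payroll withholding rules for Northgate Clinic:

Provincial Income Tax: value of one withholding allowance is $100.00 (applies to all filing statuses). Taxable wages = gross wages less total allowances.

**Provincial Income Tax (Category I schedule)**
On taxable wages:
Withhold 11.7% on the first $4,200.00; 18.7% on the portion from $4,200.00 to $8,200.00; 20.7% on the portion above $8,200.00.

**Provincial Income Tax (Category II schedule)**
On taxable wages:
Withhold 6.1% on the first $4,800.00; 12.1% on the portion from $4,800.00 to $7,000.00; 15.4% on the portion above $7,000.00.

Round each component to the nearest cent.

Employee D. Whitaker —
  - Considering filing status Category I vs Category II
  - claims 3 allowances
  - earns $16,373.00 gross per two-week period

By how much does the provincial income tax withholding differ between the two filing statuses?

$912.87

Provincial Income Tax (Category I): taxable = $16,373.00 − 3×$100.00 = $16,073.00
  $1,239.40 + 20.7% × ($16,073.00 − $8,200.00) = $1,239.40 + 20.7% × $7,873.00 = $2,869.11
Provincial Income Tax (Category II): taxable = $16,373.00 − 3×$100.00 = $16,073.00
  $559.00 + 15.4% × ($16,073.00 − $7,000.00) = $559.00 + 15.4% × $9,073.00 = $1,956.24
Difference: |$2,869.11 − $1,956.24| = $912.87 (higher under Category I)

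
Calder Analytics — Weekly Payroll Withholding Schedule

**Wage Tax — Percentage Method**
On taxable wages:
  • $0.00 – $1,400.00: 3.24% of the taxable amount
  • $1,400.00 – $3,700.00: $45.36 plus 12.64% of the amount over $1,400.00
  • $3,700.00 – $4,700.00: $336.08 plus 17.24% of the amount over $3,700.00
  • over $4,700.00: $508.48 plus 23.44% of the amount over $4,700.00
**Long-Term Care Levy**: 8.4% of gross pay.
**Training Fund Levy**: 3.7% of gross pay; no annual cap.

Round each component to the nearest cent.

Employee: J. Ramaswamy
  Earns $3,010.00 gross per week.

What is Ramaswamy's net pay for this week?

Wage Tax: taxable = $3,010.00
  $45.36 + 12.64% × ($3,010.00 − $1,400.00) = $45.36 + 12.64% × $1,610.00 = $248.86
Long-Term Care Levy: 8.4% × $3,010.00 = $252.84
Training Fund Levy: 3.7% × $3,010.00 = $111.37
Total withheld: $248.86 + $252.84 + $111.37 = $613.07
Net pay: $3,010.00 − $613.07 = $2,396.93

$2,396.93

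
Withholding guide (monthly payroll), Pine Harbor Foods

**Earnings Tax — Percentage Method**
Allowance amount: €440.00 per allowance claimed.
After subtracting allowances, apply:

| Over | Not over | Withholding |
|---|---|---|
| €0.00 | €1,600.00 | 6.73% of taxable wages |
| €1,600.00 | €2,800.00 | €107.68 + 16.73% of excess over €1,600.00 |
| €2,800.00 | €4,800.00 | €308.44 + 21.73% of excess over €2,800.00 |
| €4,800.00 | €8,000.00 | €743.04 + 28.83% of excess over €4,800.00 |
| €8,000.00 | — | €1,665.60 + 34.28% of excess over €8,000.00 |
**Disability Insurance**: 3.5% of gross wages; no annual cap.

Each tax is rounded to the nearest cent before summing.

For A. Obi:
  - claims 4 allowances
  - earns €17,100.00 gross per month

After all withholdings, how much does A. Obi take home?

Earnings Tax: taxable = €17,100.00 − 4×€440.00 = €15,340.00
  €1,665.60 + 34.28% × (€15,340.00 − €8,000.00) = €1,665.60 + 34.28% × €7,340.00 = €4,181.75
Disability Insurance: 3.5% × €17,100.00 = €598.50
Total withheld: €4,181.75 + €598.50 = €4,780.25
Net pay: €17,100.00 − €4,780.25 = €12,319.75

€12,319.75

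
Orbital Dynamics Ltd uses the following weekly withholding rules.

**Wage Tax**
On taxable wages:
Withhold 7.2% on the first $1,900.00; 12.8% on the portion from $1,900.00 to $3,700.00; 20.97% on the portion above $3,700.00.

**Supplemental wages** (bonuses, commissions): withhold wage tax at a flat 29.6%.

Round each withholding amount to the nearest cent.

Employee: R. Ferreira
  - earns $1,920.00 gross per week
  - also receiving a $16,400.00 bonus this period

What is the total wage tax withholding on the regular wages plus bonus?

$4,993.76

Wage Tax: taxable = $1,920.00
  $136.80 + 12.8% × ($1,920.00 − $1,900.00) = $136.80 + 12.8% × $20.00 = $139.36
Supplemental (29.6% flat on bonus): 29.6% × $16,400.00 = $4,854.40
Total wage tax: $139.36 + $4,854.40 = $4,993.76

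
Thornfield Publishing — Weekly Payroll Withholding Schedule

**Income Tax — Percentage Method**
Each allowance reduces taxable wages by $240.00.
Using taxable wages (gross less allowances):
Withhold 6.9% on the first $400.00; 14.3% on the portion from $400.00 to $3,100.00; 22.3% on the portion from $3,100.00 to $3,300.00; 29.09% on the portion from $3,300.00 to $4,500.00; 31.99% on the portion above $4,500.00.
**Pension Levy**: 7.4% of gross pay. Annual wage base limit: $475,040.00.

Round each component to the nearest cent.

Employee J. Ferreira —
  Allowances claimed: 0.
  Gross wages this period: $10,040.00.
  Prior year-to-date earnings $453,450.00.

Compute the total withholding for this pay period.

Income Tax: taxable = $10,040.00
  $807.38 + 31.99% × ($10,040.00 − $4,500.00) = $807.38 + 31.99% × $5,540.00 = $2,579.63
Pension Levy: 7.4% × $10,040.00 = $742.96
Total: $2,579.63 + $742.96 = $3,322.59

$3,322.59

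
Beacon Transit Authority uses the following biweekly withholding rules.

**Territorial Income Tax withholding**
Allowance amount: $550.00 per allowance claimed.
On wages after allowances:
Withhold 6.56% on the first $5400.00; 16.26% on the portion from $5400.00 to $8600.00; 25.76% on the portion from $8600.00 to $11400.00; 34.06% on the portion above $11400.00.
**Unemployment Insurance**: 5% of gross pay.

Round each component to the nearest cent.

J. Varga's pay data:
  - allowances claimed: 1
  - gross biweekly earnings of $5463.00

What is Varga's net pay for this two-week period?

$4867.56

Territorial Income Tax: taxable = $5463.00 − 1×$550.00 = $4913.00
  6.56% × $4913.00 = $322.29
Unemployment Insurance: 5% × $5463.00 = $273.15
Total withheld: $322.29 + $273.15 = $595.44
Net pay: $5463.00 − $595.44 = $4867.56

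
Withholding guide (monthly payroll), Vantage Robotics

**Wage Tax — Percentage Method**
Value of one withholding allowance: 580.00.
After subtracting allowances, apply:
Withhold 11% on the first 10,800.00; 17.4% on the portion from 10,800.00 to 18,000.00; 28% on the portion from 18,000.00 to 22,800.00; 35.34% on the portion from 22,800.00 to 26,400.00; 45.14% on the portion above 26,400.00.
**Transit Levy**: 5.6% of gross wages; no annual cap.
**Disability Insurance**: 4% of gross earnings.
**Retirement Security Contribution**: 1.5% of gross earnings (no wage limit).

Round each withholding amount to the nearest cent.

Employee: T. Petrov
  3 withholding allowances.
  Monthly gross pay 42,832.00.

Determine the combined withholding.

Wage Tax: taxable = 42,832.00 − 3×580.00 = 41,092.00
  5,057.04 + 45.14% × (41,092.00 − 26,400.00) = 5,057.04 + 45.14% × 14,692.00 = 11,689.01
Transit Levy: 5.6% × 42,832.00 = 2,398.59
Disability Insurance: 4% × 42,832.00 = 1,713.28
Retirement Security Contribution: 1.5% × 42,832.00 = 642.48
Total: 11,689.01 + 2,398.59 + 1,713.28 + 642.48 = 16,443.36

16,443.36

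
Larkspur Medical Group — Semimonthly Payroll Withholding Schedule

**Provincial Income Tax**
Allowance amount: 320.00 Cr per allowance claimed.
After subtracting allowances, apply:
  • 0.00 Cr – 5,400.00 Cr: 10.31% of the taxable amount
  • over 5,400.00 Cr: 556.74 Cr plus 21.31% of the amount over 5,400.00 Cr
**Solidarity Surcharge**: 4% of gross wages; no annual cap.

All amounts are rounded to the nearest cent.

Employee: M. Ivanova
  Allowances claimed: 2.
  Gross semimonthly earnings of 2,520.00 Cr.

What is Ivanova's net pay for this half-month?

Provincial Income Tax: taxable = 2,520.00 Cr − 2×320.00 Cr = 1,880.00 Cr
  10.31% × 1,880.00 Cr = 193.83 Cr
Solidarity Surcharge: 4% × 2,520.00 Cr = 100.80 Cr
Total withheld: 193.83 Cr + 100.80 Cr = 294.63 Cr
Net pay: 2,520.00 Cr − 294.63 Cr = 2,225.37 Cr

2,225.37 Cr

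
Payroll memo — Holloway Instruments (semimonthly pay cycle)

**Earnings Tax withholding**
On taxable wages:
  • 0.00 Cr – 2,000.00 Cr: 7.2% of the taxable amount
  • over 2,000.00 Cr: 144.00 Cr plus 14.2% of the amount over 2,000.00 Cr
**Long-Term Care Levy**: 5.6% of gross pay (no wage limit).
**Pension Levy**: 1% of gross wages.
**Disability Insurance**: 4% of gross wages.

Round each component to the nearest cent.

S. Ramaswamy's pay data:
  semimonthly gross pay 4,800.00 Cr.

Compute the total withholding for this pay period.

1,050.40 Cr

Earnings Tax: taxable = 4,800.00 Cr
  144.00 Cr + 14.2% × (4,800.00 Cr − 2,000.00 Cr) = 144.00 Cr + 14.2% × 2,800.00 Cr = 541.60 Cr
Long-Term Care Levy: 5.6% × 4,800.00 Cr = 268.80 Cr
Pension Levy: 1% × 4,800.00 Cr = 48.00 Cr
Disability Insurance: 4% × 4,800.00 Cr = 192.00 Cr
Total: 541.60 Cr + 268.80 Cr + 48.00 Cr + 192.00 Cr = 1,050.40 Cr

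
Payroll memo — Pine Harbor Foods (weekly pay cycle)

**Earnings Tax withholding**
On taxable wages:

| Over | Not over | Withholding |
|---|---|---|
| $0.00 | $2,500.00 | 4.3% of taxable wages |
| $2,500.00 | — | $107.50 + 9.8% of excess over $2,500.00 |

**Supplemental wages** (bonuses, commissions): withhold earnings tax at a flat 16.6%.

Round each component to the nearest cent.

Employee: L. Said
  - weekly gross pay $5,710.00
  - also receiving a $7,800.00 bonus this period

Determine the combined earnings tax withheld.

Earnings Tax: taxable = $5,710.00
  $107.50 + 9.8% × ($5,710.00 − $2,500.00) = $107.50 + 9.8% × $3,210.00 = $422.08
Supplemental (16.6% flat on bonus): 16.6% × $7,800.00 = $1,294.80
Total earnings tax: $422.08 + $1,294.80 = $1,716.88

$1,716.88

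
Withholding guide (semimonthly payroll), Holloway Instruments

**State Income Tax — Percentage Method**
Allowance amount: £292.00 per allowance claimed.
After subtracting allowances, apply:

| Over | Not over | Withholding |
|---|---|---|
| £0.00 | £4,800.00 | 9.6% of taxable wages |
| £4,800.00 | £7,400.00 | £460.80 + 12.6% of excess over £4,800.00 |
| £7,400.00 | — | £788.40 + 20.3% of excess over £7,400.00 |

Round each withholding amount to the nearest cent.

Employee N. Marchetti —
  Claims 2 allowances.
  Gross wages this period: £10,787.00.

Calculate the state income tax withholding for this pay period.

State Income Tax: taxable = £10,787.00 − 2×£292.00 = £10,203.00
  £788.40 + 20.3% × (£10,203.00 − £7,400.00) = £788.40 + 20.3% × £2,803.00 = £1,357.41

£1,357.41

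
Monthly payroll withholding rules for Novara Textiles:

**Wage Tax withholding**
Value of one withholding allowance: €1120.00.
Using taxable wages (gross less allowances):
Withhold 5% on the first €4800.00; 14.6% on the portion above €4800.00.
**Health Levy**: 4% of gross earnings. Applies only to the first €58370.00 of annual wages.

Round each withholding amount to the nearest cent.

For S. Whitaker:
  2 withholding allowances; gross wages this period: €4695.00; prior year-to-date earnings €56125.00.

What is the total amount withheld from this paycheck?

€212.55

Wage Tax: taxable = €4695.00 − 2×€1120.00 = €2455.00
  5% × €2455.00 = €122.75
Health Levy: cap €58370.00 − YTD €56125.00 = €2245.00 subject; 4% × €2245.00 = €89.80
Total: €122.75 + €89.80 = €212.55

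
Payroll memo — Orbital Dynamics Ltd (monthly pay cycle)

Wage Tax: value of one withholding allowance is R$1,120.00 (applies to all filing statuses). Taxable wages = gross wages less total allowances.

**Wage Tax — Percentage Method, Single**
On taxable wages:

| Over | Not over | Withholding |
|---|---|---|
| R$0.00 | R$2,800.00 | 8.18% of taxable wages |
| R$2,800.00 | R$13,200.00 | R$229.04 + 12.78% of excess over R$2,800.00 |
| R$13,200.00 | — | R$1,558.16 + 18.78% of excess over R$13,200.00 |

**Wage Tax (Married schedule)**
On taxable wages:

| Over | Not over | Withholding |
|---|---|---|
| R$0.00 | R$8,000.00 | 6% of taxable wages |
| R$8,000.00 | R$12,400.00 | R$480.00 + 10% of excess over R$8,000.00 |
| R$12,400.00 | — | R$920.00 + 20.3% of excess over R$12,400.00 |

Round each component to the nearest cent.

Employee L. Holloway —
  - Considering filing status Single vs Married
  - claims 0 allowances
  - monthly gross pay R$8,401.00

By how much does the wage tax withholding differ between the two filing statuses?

Wage Tax (Single): taxable = R$8,401.00
  R$229.04 + 12.78% × (R$8,401.00 − R$2,800.00) = R$229.04 + 12.78% × R$5,601.00 = R$944.85
Wage Tax (Married): taxable = R$8,401.00
  R$480.00 + 10% × (R$8,401.00 − R$8,000.00) = R$480.00 + 10% × R$401.00 = R$520.10
Difference: |R$944.85 − R$520.10| = R$424.75 (higher under Single)

R$424.75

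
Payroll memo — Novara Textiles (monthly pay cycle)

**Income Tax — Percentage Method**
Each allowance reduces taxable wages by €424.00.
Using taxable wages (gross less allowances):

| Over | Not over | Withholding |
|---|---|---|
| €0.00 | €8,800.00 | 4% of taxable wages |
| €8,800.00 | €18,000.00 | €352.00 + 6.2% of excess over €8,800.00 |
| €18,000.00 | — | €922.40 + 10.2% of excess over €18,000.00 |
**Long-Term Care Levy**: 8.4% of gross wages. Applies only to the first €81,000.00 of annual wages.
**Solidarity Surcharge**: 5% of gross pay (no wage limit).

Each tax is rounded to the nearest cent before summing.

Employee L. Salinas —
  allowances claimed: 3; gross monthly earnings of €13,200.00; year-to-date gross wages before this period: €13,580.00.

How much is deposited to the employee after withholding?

€10,885.26

Income Tax: taxable = €13,200.00 − 3×€424.00 = €11,928.00
  €352.00 + 6.2% × (€11,928.00 − €8,800.00) = €352.00 + 6.2% × €3,128.00 = €545.94
Long-Term Care Levy: 8.4% × €13,200.00 = €1,108.80
Solidarity Surcharge: 5% × €13,200.00 = €660.00
Total withheld: €545.94 + €1,108.80 + €660.00 = €2,314.74
Net pay: €13,200.00 − €2,314.74 = €10,885.26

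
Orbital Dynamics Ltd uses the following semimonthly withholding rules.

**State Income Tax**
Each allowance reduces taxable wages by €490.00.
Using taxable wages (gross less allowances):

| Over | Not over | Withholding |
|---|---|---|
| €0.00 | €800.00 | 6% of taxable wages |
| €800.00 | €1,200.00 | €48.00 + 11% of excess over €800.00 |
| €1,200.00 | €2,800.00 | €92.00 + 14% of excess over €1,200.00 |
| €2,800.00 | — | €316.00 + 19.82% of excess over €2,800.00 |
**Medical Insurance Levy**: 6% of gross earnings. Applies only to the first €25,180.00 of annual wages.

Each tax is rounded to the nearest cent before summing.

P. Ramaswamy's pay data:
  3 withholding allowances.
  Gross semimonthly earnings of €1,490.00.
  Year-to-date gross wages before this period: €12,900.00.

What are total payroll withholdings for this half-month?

€90.60

State Income Tax: taxable = €1,490.00 − 3×€490.00 = €20.00
  6% × €20.00 = €1.20
Medical Insurance Levy: 6% × €1,490.00 = €89.40
Total: €1.20 + €89.40 = €90.60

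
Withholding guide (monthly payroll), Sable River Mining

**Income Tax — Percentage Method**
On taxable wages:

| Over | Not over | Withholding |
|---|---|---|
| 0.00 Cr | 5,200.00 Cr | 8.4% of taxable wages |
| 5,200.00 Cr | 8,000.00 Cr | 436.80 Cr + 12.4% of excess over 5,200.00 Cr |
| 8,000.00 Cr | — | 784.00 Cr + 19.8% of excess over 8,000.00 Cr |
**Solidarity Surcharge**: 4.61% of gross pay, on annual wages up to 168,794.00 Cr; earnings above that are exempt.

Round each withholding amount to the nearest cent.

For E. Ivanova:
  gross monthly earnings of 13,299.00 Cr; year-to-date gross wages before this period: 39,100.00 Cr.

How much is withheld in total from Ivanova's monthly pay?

Income Tax: taxable = 13,299.00 Cr
  784.00 Cr + 19.8% × (13,299.00 Cr − 8,000.00 Cr) = 784.00 Cr + 19.8% × 5,299.00 Cr = 1,833.20 Cr
Solidarity Surcharge: 4.61% × 13,299.00 Cr = 613.08 Cr
Total: 1,833.20 Cr + 613.08 Cr = 2,446.28 Cr

2,446.28 Cr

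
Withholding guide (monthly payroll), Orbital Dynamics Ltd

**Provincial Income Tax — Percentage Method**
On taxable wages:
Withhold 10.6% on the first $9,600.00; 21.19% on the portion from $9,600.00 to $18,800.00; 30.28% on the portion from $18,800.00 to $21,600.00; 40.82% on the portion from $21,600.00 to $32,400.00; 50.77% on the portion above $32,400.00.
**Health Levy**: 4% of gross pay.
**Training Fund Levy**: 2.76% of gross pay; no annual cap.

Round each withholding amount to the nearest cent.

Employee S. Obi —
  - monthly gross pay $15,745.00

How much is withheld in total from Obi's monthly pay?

$3,384.09

Provincial Income Tax: taxable = $15,745.00
  $1,017.60 + 21.19% × ($15,745.00 − $9,600.00) = $1,017.60 + 21.19% × $6,145.00 = $2,319.73
Health Levy: 4% × $15,745.00 = $629.80
Training Fund Levy: 2.76% × $15,745.00 = $434.56
Total: $2,319.73 + $629.80 + $434.56 = $3,384.09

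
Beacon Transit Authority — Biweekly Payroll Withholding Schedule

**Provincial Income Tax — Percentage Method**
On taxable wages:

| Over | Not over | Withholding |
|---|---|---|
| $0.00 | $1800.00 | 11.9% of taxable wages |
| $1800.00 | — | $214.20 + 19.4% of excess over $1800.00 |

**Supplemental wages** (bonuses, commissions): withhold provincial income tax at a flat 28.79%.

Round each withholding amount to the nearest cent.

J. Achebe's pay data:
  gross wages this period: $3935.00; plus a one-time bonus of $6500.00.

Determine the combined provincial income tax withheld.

Provincial Income Tax: taxable = $3935.00
  $214.20 + 19.4% × ($3935.00 − $1800.00) = $214.20 + 19.4% × $2135.00 = $628.39
Supplemental (28.79% flat on bonus): 28.79% × $6500.00 = $1871.35
Total provincial income tax: $628.39 + $1871.35 = $2499.74

$2499.74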